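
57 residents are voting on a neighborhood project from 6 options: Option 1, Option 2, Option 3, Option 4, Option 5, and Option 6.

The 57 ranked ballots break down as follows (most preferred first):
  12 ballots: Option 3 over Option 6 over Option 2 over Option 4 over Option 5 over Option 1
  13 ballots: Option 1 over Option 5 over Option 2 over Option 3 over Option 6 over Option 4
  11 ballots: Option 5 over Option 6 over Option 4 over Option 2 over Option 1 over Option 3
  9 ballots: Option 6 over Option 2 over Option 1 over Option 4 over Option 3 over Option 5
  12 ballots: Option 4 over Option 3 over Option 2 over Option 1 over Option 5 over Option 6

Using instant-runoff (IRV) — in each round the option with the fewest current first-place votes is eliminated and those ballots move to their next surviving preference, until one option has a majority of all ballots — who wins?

Option 4

Round 1: Option 1 13, Option 2 0, Option 3 12, Option 4 12, Option 5 11, Option 6 9. Option 2 eliminated.
Round 2: Option 1 13, Option 3 12, Option 4 12, Option 5 11, Option 6 9. Option 6 eliminated.
Round 3: Option 1 22, Option 3 12, Option 4 12, Option 5 11. Option 5 eliminated.
Round 4: Option 1 22, Option 3 12, Option 4 23. Option 3 eliminated.
Round 5: Option 1 22, Option 4 35. Option 4 has a majority (≥29).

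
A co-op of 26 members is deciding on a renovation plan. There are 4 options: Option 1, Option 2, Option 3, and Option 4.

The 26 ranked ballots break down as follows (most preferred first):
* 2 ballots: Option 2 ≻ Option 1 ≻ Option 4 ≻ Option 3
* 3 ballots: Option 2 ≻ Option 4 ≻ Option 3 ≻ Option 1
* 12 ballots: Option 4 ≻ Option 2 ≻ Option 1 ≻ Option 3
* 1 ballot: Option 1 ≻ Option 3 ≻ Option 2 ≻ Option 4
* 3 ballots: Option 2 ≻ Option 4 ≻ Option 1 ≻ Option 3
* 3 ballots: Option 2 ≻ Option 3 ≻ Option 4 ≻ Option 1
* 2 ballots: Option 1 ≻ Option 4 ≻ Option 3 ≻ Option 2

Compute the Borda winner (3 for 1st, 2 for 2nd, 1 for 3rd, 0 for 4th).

Option 1: 2×2 + 3×0 + 12×1 + 1×3 + 3×1 + 3×0 + 2×3 = 28
Option 2: 2×3 + 3×3 + 12×2 + 1×1 + 3×3 + 3×3 + 2×0 = 58
Option 3: 2×0 + 3×1 + 12×0 + 1×2 + 3×0 + 3×2 + 2×1 = 13
Option 4: 2×1 + 3×2 + 12×3 + 1×0 + 3×2 + 3×1 + 2×2 = 57

Option 2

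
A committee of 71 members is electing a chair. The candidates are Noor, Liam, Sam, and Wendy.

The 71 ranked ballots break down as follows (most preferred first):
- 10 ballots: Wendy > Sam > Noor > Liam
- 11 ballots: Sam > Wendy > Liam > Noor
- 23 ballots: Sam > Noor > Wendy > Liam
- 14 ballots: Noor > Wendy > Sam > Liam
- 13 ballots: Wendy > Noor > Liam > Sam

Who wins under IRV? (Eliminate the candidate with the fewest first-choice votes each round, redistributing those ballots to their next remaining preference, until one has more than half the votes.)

Round 1: Noor 14, Liam 0, Sam 34, Wendy 23. Liam eliminated.
Round 2: Noor 14, Sam 34, Wendy 23. Noor eliminated.
Round 3: Sam 34, Wendy 37. Wendy has a majority (≥36).

Wendy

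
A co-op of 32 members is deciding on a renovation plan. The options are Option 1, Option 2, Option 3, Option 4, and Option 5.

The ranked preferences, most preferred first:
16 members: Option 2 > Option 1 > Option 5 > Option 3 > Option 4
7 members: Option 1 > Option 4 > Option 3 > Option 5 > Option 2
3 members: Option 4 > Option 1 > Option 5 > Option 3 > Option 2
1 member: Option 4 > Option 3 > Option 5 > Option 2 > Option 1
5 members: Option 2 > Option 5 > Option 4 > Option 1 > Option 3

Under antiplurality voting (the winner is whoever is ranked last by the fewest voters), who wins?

Option 5

Last-place votes: Option 1 1, Option 2 10, Option 3 5, Option 4 16, Option 5 0.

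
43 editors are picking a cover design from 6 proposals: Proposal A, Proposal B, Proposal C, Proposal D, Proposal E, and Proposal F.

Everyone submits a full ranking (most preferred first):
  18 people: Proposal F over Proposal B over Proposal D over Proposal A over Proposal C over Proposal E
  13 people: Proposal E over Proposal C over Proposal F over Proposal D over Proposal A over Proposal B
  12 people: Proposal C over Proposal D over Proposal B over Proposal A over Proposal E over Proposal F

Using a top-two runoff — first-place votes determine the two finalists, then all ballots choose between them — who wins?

Round 1 first-place votes: Proposal A 0, Proposal B 0, Proposal C 12, Proposal D 0, Proposal E 13, Proposal F 18. Proposal F and Proposal E advance.
Runoff: Proposal F is ranked above Proposal E on 18 ballots, Proposal E above Proposal F on 25.

Proposal E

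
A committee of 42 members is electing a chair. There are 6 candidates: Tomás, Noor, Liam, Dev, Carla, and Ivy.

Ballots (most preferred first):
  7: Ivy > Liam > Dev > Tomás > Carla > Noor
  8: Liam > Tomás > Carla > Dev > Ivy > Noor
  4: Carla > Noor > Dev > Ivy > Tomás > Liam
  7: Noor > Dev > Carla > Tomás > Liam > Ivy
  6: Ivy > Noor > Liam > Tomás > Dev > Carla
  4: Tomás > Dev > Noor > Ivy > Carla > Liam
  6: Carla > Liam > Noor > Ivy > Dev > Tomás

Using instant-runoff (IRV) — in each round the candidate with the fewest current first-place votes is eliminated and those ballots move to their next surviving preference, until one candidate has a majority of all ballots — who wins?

Carla

Round 1: Tomás 4, Noor 7, Liam 8, Dev 0, Carla 10, Ivy 13. Dev eliminated.
Round 2: Tomás 4, Noor 7, Liam 8, Carla 10, Ivy 13. Tomás eliminated.
Round 3: Noor 11, Liam 8, Carla 10, Ivy 13. Liam eliminated.
Round 4: Noor 11, Carla 18, Ivy 13. Noor eliminated.
Round 5: Carla 25, Ivy 17. Carla has a majority (≥22).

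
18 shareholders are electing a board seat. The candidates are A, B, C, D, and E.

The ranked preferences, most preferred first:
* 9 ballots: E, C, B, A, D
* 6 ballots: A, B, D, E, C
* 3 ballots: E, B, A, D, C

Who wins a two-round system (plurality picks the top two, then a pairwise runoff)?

E

Round 1 first-place votes: A 6, B 0, C 0, D 0, E 12. E and A advance.
Runoff: E is ranked above A on 12 ballots, A above E on 6.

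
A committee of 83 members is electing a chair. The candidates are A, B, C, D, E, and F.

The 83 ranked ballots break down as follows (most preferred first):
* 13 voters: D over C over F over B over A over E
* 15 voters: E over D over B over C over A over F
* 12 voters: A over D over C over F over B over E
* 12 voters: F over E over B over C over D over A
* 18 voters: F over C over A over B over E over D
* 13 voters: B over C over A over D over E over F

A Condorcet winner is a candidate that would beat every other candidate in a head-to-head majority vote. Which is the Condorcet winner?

C vs A: 71–12
C vs B: 43–40
C vs D: 43–40
C vs E: 56–27
C vs F: 53–30
C beats every other candidate.

C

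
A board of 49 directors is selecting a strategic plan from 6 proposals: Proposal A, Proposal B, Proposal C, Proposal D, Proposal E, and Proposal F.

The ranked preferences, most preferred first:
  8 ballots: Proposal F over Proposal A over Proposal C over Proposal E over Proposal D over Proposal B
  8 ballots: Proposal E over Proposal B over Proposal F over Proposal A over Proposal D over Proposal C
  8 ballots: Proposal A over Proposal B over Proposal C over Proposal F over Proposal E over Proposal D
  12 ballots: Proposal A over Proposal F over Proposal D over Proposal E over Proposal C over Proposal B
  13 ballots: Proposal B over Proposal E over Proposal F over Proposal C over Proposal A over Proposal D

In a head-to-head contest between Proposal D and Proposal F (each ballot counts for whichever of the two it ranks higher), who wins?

Proposal D is ranked above Proposal F on 0 ballots; Proposal F above Proposal D on 49.

Proposal F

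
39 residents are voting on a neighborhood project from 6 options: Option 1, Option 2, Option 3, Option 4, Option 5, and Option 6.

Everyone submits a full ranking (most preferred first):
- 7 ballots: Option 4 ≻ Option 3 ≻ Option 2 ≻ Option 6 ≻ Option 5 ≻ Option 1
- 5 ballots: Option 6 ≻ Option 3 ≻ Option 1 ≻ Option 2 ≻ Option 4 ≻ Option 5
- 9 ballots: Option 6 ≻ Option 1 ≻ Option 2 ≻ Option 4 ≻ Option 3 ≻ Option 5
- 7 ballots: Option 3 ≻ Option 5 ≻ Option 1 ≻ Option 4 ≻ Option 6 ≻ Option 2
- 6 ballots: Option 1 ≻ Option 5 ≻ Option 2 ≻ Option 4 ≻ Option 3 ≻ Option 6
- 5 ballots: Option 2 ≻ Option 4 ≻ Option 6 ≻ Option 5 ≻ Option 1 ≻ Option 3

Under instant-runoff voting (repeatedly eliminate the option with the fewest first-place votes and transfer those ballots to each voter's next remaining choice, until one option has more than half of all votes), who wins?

Round 1: Option 1 6, Option 2 5, Option 3 7, Option 4 7, Option 5 0, Option 6 14. Option 5 eliminated.
Round 2: Option 1 6, Option 2 5, Option 3 7, Option 4 7, Option 6 14. Option 2 eliminated.
Round 3: Option 1 6, Option 3 7, Option 4 12, Option 6 14. Option 1 eliminated.
Round 4: Option 3 7, Option 4 18, Option 6 14. Option 3 eliminated.
Round 5: Option 4 25, Option 6 14. Option 4 has a majority (≥20).

Option 4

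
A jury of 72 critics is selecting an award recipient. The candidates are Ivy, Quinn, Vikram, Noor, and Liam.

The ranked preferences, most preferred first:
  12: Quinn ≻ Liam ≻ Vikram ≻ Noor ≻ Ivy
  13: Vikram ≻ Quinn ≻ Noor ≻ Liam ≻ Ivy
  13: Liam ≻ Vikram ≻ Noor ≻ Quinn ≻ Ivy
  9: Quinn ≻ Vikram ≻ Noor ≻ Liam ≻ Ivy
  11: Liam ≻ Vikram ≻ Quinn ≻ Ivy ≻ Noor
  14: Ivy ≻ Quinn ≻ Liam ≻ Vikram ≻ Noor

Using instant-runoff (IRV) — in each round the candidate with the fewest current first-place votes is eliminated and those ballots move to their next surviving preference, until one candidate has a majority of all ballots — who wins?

Round 1: Ivy 14, Quinn 21, Vikram 13, Noor 0, Liam 24. Noor eliminated.
Round 2: Ivy 14, Quinn 21, Vikram 13, Liam 24. Vikram eliminated.
Round 3: Ivy 14, Quinn 34, Liam 24. Ivy eliminated.
Round 4: Quinn 48, Liam 24. Quinn has a majority (≥37).

Quinn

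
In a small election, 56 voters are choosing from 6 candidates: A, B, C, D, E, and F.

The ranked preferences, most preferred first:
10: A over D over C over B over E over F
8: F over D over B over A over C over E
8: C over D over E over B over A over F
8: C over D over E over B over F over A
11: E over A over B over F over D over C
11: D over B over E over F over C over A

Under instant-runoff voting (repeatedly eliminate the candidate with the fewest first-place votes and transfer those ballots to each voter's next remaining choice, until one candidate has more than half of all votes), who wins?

Round 1: A 10, B 0, C 16, D 11, E 11, F 8. B eliminated.
Round 2: A 10, C 16, D 11, E 11, F 8. F eliminated.
Round 3: A 10, C 16, D 19, E 11. A eliminated.
Round 4: C 16, D 29, E 11. D has a majority (≥29).

D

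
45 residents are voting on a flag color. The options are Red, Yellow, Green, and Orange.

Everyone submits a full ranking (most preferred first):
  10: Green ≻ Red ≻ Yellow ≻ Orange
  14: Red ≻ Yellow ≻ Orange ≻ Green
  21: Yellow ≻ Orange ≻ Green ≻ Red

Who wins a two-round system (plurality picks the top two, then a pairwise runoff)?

Red

Round 1 first-place votes: Red 14, Yellow 21, Green 10, Orange 0. Yellow and Red advance.
Runoff: Yellow is ranked above Red on 21 ballots, Red above Yellow on 24.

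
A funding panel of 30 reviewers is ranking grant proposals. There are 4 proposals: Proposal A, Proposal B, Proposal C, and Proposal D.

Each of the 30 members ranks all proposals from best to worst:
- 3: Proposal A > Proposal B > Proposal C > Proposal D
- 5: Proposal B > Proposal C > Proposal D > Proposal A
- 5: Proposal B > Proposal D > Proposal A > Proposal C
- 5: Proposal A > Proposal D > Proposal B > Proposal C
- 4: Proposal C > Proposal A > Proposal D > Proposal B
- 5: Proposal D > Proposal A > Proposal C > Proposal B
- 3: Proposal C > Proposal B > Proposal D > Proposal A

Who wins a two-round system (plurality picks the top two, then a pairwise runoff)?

Proposal A

Round 1 first-place votes: Proposal A 8, Proposal B 10, Proposal C 7, Proposal D 5. Proposal B and Proposal A advance.
Runoff: Proposal B is ranked above Proposal A on 13 ballots, Proposal A above Proposal B on 17.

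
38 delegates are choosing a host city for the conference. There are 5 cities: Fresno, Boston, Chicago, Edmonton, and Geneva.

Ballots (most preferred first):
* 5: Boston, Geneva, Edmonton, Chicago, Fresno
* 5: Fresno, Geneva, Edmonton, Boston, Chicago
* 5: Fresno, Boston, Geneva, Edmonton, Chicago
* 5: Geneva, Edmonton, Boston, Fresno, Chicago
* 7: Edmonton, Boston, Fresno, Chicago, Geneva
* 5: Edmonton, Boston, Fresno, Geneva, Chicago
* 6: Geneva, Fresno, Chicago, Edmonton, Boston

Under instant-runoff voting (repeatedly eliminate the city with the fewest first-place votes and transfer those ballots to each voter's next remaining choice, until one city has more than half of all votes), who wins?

Geneva

Round 1: Fresno 10, Boston 5, Chicago 0, Edmonton 12, Geneva 11. Chicago eliminated.
Round 2: Fresno 10, Boston 5, Edmonton 12, Geneva 11. Boston eliminated.
Round 3: Fresno 10, Edmonton 12, Geneva 16. Fresno eliminated.
Round 4: Edmonton 12, Geneva 26. Geneva has a majority (≥20).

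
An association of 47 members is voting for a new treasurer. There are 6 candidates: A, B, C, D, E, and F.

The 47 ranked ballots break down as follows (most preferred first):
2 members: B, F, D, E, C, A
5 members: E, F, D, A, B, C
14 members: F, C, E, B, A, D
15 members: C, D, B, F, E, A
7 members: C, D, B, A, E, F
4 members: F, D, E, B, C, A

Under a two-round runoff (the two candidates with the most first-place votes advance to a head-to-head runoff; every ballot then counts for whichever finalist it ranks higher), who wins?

Round 1 first-place votes: A 0, B 2, C 22, D 0, E 5, F 18. C and F advance.
Runoff: C is ranked above F on 22 ballots, F above C on 25.

F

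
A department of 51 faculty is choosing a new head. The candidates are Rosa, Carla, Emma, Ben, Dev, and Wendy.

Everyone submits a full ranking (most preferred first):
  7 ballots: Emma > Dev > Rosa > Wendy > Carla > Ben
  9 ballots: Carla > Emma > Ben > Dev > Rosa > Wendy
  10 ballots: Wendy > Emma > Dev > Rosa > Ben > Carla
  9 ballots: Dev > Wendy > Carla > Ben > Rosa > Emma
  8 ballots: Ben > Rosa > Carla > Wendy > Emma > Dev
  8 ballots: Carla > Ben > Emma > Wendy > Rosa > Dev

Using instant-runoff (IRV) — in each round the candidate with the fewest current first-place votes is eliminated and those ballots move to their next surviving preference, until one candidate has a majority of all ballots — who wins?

Round 1: Rosa 0, Carla 17, Emma 7, Ben 8, Dev 9, Wendy 10. Rosa eliminated.
Round 2: Carla 17, Emma 7, Ben 8, Dev 9, Wendy 10. Emma eliminated.
Round 3: Carla 17, Ben 8, Dev 16, Wendy 10. Ben eliminated.
Round 4: Carla 25, Dev 16, Wendy 10. Wendy eliminated.
Round 5: Carla 25, Dev 26. Dev has a majority (≥26).

Dev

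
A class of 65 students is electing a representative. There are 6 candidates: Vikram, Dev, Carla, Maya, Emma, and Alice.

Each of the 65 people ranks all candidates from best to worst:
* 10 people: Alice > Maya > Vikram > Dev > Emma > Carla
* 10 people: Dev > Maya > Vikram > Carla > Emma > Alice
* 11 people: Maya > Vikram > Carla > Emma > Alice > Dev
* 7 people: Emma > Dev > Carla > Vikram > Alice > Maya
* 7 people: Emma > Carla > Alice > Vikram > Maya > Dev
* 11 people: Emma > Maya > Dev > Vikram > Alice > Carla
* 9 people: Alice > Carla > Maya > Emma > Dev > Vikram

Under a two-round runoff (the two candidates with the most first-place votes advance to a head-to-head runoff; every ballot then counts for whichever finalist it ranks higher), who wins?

Emma

Round 1 first-place votes: Vikram 0, Dev 10, Carla 0, Maya 11, Emma 25, Alice 19. Emma and Alice advance.
Runoff: Emma is ranked above Alice on 46 ballots, Alice above Emma on 19.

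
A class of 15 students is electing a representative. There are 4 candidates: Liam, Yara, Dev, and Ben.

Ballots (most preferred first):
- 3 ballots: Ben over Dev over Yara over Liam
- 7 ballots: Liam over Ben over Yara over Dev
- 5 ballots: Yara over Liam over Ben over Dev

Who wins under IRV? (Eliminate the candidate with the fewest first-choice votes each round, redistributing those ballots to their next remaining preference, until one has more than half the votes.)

Yara

Round 1: Liam 7, Yara 5, Dev 0, Ben 3. Dev eliminated.
Round 2: Liam 7, Yara 5, Ben 3. Ben eliminated.
Round 3: Liam 7, Yara 8. Yara has a majority (≥8).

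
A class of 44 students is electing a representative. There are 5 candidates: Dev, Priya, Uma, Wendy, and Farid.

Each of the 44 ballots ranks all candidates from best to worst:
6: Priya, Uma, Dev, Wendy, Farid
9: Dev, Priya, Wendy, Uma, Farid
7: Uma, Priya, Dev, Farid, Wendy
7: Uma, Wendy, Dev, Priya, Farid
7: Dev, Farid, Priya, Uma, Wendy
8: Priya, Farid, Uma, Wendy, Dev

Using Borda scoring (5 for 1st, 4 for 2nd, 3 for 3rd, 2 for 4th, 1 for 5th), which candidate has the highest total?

Dev: 6×3 + 9×5 + 7×3 + 7×3 + 7×5 + 8×1 = 148
Priya: 6×5 + 9×4 + 7×4 + 7×2 + 7×3 + 8×5 = 169
Uma: 6×4 + 9×2 + 7×5 + 7×5 + 7×2 + 8×3 = 150
Wendy: 6×2 + 9×3 + 7×1 + 7×4 + 7×1 + 8×2 = 97
Farid: 6×1 + 9×1 + 7×2 + 7×1 + 7×4 + 8×4 = 96

Priya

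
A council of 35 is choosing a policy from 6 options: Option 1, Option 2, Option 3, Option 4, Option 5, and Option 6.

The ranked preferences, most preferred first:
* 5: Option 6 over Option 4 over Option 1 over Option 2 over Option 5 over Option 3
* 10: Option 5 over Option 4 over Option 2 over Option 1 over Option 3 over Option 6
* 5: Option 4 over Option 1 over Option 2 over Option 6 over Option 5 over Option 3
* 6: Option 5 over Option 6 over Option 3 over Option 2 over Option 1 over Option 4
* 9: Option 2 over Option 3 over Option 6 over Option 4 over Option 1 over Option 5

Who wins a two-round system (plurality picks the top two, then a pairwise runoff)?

Option 2

Round 1 first-place votes: Option 1 0, Option 2 9, Option 3 0, Option 4 5, Option 5 16, Option 6 5. Option 5 and Option 2 advance.
Runoff: Option 5 is ranked above Option 2 on 16 ballots, Option 2 above Option 5 on 19.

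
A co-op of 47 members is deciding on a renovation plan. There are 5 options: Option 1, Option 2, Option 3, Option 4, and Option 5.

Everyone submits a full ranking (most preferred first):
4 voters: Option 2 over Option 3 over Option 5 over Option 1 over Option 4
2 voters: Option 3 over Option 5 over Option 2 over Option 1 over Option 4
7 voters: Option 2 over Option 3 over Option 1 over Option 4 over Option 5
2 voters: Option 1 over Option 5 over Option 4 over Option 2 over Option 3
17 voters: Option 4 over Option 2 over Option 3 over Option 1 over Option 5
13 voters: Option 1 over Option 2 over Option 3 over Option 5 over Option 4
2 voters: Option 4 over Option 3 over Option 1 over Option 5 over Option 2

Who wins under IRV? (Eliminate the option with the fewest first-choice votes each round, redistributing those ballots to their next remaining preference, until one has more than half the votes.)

Option 1

Round 1: Option 1 15, Option 2 11, Option 3 2, Option 4 19, Option 5 0. Option 5 eliminated.
Round 2: Option 1 15, Option 2 11, Option 3 2, Option 4 19. Option 3 eliminated.
Round 3: Option 1 15, Option 2 13, Option 4 19. Option 2 eliminated.
Round 4: Option 1 28, Option 4 19. Option 1 has a majority (≥24).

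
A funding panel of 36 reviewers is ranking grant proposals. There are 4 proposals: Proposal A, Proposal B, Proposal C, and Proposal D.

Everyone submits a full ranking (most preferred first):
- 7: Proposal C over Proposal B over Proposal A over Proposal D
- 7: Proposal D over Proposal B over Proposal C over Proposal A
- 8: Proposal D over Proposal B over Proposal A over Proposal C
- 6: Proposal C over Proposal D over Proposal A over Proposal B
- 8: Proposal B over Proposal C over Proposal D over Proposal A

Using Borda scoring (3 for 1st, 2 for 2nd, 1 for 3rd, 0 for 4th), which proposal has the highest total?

Proposal B

Proposal A: 7×1 + 7×0 + 8×1 + 6×1 + 8×0 = 21
Proposal B: 7×2 + 7×2 + 8×2 + 6×0 + 8×3 = 68
Proposal C: 7×3 + 7×1 + 8×0 + 6×3 + 8×2 = 62
Proposal D: 7×0 + 7×3 + 8×3 + 6×2 + 8×1 = 65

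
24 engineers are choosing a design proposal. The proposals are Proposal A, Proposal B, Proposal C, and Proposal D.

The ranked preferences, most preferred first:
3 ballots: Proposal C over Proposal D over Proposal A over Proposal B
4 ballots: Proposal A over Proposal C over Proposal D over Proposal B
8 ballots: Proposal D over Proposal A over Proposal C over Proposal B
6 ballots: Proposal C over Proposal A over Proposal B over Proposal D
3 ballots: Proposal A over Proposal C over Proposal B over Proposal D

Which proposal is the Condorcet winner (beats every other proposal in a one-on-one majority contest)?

Proposal A

Proposal A vs Proposal B: 24–0
Proposal A vs Proposal C: 15–9
Proposal A vs Proposal D: 13–11
Proposal A beats every other proposal.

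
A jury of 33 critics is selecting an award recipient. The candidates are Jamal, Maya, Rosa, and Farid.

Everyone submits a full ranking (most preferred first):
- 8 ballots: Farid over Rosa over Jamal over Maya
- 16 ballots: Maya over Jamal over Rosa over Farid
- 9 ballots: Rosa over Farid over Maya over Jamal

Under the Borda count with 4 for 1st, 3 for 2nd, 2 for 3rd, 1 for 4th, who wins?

Rosa

Jamal: 8×2 + 16×3 + 9×1 = 73
Maya: 8×1 + 16×4 + 9×2 = 90
Rosa: 8×3 + 16×2 + 9×4 = 92
Farid: 8×4 + 16×1 + 9×3 = 75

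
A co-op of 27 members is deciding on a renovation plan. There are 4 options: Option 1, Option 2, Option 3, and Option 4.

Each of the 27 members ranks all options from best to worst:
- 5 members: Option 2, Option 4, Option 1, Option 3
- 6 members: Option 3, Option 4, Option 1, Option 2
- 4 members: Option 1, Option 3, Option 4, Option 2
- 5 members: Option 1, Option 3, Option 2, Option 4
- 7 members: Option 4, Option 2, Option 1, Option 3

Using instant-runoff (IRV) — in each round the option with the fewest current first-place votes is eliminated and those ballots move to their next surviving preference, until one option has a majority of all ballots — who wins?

Option 4

Round 1: Option 1 9, Option 2 5, Option 3 6, Option 4 7. Option 2 eliminated.
Round 2: Option 1 9, Option 3 6, Option 4 12. Option 3 eliminated.
Round 3: Option 1 9, Option 4 18. Option 4 has a majority (≥14).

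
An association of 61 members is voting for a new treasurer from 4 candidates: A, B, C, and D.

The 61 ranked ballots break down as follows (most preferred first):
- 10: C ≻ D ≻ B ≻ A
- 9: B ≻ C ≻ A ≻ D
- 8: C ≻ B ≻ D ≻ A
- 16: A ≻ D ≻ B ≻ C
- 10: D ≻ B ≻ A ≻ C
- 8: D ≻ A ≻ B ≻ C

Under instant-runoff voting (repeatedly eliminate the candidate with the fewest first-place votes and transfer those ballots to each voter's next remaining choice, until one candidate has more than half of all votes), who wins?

D

Round 1: A 16, B 9, C 18, D 18. B eliminated.
Round 2: A 16, C 27, D 18. A eliminated.
Round 3: C 27, D 34. D has a majority (≥31).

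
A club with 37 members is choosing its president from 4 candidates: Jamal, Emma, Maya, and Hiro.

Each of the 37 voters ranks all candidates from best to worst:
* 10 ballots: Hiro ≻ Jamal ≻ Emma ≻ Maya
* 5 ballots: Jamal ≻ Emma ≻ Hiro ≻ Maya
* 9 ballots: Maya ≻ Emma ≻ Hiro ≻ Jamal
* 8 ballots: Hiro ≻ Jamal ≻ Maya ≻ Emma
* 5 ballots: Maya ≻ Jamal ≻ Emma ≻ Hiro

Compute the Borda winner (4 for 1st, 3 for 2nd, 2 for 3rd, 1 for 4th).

Hiro

Jamal: 10×3 + 5×4 + 9×1 + 8×3 + 5×3 = 98
Emma: 10×2 + 5×3 + 9×3 + 8×1 + 5×2 = 80
Maya: 10×1 + 5×1 + 9×4 + 8×2 + 5×4 = 87
Hiro: 10×4 + 5×2 + 9×2 + 8×4 + 5×1 = 105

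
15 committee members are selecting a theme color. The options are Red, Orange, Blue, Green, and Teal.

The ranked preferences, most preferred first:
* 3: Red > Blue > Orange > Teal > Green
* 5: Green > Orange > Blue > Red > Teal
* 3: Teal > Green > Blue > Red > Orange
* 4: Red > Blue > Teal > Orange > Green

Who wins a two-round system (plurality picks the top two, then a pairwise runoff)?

Round 1 first-place votes: Red 7, Orange 0, Blue 0, Green 5, Teal 3. Red and Green advance.
Runoff: Red is ranked above Green on 7 ballots, Green above Red on 8.

Green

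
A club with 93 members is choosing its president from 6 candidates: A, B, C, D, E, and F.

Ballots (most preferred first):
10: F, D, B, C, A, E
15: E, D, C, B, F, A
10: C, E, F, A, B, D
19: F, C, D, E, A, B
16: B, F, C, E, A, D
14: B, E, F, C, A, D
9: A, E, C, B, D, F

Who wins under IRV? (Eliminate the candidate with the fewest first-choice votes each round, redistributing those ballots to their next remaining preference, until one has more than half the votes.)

E

Round 1: A 9, B 30, C 10, D 0, E 15, F 29. D eliminated.
Round 2: A 9, B 30, C 10, E 15, F 29. A eliminated.
Round 3: B 30, C 10, E 24, F 29. C eliminated.
Round 4: B 30, E 34, F 29. F eliminated.
Round 5: B 40, E 53. E has a majority (≥47).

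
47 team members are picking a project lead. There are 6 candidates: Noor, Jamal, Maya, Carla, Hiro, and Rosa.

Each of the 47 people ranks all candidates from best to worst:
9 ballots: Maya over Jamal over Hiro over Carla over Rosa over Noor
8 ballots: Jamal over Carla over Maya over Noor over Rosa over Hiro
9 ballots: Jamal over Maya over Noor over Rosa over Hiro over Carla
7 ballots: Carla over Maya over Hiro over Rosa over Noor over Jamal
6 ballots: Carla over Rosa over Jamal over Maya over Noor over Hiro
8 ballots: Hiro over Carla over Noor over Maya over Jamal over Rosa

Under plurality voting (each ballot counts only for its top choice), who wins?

First-place votes: Noor 0, Jamal 17, Maya 9, Carla 13, Hiro 8, Rosa 0.

Jamal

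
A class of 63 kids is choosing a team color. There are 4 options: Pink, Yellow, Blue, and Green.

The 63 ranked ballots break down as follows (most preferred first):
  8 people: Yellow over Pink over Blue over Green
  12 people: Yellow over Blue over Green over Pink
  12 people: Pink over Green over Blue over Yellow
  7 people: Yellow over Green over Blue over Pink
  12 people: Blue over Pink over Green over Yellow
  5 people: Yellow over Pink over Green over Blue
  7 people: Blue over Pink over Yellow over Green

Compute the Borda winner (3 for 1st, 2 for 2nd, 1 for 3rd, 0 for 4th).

Blue

Pink: 8×2 + 12×0 + 12×3 + 7×0 + 12×2 + 5×2 + 7×2 = 100
Yellow: 8×3 + 12×3 + 12×0 + 7×3 + 12×0 + 5×3 + 7×1 = 103
Blue: 8×1 + 12×2 + 12×1 + 7×1 + 12×3 + 5×0 + 7×3 = 108
Green: 8×0 + 12×1 + 12×2 + 7×2 + 12×1 + 5×1 + 7×0 = 67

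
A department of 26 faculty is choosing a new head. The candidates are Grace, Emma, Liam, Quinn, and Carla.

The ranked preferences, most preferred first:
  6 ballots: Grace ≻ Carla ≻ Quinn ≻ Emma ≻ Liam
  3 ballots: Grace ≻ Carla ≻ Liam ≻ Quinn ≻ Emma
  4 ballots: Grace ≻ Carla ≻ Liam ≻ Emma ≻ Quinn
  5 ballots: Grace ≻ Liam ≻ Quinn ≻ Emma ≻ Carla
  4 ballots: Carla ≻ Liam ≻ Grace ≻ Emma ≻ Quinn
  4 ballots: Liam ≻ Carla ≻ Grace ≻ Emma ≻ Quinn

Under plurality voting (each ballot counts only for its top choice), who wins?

Grace

First-place votes: Grace 18, Emma 0, Liam 4, Quinn 0, Carla 4.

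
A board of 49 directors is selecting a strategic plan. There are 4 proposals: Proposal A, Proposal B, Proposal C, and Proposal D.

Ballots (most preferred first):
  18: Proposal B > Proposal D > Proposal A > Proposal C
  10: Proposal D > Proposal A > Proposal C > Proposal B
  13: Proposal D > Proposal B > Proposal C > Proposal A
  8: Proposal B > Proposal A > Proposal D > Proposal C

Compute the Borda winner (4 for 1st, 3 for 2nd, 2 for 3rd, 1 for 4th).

Proposal A: 18×2 + 10×3 + 13×1 + 8×3 = 103
Proposal B: 18×4 + 10×1 + 13×3 + 8×4 = 153
Proposal C: 18×1 + 10×2 + 13×2 + 8×1 = 72
Proposal D: 18×3 + 10×4 + 13×4 + 8×2 = 162

Proposal D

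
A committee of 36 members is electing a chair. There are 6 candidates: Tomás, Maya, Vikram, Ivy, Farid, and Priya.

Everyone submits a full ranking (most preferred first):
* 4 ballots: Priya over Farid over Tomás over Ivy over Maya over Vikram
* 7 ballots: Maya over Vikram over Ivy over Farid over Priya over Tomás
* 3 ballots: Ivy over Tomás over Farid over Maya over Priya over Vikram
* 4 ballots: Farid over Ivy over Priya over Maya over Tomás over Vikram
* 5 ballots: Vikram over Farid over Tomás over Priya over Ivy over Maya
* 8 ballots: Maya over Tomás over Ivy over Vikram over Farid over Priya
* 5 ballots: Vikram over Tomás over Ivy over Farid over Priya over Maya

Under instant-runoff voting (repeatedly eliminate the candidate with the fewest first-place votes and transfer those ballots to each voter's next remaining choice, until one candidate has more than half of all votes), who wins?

Farid

Round 1: Tomás 0, Maya 15, Vikram 10, Ivy 3, Farid 4, Priya 4. Tomás eliminated.
Round 2: Maya 15, Vikram 10, Ivy 3, Farid 4, Priya 4. Ivy eliminated.
Round 3: Maya 15, Vikram 10, Farid 7, Priya 4. Priya eliminated.
Round 4: Maya 15, Vikram 10, Farid 11. Vikram eliminated.
Round 5: Maya 15, Farid 21. Farid has a majority (≥19).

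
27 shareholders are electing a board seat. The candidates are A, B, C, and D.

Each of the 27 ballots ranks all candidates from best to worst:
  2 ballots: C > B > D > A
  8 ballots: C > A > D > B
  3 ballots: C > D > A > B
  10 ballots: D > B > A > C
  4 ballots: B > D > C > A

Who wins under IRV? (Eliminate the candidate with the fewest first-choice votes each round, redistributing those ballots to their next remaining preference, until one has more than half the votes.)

D

Round 1: A 0, B 4, C 13, D 10. A eliminated.
Round 2: B 4, C 13, D 10. B eliminated.
Round 3: C 13, D 14. D has a majority (≥14).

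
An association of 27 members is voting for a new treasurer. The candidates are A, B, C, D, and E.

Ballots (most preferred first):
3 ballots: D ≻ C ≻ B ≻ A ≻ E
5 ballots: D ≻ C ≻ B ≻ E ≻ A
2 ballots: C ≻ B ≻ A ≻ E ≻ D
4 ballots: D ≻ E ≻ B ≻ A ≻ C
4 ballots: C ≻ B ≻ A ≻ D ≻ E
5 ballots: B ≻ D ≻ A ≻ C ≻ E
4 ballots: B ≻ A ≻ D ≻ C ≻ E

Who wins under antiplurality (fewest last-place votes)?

Last-place votes: A 5, B 0, C 4, D 2, E 16.

B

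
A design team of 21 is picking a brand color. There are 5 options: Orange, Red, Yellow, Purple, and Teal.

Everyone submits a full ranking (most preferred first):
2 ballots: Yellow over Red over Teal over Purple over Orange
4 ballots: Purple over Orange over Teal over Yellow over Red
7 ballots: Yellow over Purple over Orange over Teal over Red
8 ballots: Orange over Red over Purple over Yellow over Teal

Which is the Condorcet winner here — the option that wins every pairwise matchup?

Purple vs Orange: 13–8
Purple vs Red: 11–10
Purple vs Yellow: 12–9
Purple vs Teal: 19–2
Purple beats every other option.

Purple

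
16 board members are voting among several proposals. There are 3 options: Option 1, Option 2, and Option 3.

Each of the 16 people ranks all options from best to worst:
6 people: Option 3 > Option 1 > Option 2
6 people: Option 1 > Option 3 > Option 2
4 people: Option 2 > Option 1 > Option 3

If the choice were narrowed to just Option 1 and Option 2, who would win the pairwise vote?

Option 1 is ranked above Option 2 on 12 ballots; Option 2 above Option 1 on 4.

Option 1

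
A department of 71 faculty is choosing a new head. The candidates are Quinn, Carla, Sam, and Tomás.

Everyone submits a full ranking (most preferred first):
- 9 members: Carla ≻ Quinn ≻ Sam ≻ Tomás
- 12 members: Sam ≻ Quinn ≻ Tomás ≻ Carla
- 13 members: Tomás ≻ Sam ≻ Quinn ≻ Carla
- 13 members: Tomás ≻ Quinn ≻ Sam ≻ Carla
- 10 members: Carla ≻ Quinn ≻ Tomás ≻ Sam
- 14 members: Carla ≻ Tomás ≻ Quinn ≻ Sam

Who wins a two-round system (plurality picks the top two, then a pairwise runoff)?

Tomás

Round 1 first-place votes: Quinn 0, Carla 33, Sam 12, Tomás 26. Carla and Tomás advance.
Runoff: Carla is ranked above Tomás on 33 ballots, Tomás above Carla on 38.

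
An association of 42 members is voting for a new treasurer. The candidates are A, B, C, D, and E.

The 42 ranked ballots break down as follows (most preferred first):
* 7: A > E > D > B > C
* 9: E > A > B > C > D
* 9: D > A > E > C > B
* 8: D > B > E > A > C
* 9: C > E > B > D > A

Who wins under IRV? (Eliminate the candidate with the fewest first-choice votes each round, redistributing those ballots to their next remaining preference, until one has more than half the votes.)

E

Round 1: A 7, B 0, C 9, D 17, E 9. B eliminated.
Round 2: A 7, C 9, D 17, E 9. A eliminated.
Round 3: C 9, D 17, E 16. C eliminated.
Round 4: D 17, E 25. E has a majority (≥22).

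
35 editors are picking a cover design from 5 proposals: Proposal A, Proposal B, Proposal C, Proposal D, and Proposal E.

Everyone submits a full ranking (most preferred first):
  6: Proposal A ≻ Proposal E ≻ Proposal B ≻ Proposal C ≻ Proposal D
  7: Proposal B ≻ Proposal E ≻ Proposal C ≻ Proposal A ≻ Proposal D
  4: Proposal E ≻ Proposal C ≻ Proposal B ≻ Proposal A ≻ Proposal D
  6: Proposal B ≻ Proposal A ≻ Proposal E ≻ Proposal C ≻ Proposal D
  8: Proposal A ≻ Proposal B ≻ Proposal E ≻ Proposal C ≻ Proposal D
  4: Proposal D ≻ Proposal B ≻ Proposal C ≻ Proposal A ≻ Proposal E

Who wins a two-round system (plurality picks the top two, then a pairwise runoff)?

Proposal B

Round 1 first-place votes: Proposal A 14, Proposal B 13, Proposal C 0, Proposal D 4, Proposal E 4. Proposal A and Proposal B advance.
Runoff: Proposal A is ranked above Proposal B on 14 ballots, Proposal B above Proposal A on 21.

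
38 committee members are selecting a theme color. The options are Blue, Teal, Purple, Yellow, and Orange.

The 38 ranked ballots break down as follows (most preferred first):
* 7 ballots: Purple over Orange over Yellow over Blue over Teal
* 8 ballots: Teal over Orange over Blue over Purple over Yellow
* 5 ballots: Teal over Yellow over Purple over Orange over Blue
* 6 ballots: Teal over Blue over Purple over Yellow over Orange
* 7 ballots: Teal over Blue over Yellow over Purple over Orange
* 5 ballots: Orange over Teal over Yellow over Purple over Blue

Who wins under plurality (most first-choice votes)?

Teal

First-place votes: Blue 0, Teal 26, Purple 7, Yellow 0, Orange 5.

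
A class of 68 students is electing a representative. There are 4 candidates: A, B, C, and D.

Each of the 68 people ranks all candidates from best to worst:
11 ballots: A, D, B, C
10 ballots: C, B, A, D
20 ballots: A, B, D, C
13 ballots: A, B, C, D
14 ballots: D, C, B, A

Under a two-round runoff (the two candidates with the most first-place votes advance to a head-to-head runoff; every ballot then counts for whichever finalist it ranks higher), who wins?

A

Round 1 first-place votes: A 44, B 0, C 10, D 14. A and D advance.
Runoff: A is ranked above D on 54 ballots, D above A on 14.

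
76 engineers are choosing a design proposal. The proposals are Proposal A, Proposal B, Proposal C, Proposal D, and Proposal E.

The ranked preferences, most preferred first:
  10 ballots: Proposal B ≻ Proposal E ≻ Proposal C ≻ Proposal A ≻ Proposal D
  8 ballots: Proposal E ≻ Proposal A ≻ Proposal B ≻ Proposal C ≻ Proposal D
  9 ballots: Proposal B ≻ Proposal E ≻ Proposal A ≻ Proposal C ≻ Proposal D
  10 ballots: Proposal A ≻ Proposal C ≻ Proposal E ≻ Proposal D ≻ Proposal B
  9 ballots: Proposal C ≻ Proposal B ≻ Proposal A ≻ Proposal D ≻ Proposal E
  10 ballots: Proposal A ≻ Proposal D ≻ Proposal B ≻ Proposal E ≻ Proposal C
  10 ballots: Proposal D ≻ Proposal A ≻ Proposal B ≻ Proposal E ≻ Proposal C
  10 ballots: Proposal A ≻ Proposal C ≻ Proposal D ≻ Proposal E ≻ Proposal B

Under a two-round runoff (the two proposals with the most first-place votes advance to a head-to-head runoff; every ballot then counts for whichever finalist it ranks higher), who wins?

Proposal A

Round 1 first-place votes: Proposal A 30, Proposal B 19, Proposal C 9, Proposal D 10, Proposal E 8. Proposal A and Proposal B advance.
Runoff: Proposal A is ranked above Proposal B on 48 ballots, Proposal B above Proposal A on 28.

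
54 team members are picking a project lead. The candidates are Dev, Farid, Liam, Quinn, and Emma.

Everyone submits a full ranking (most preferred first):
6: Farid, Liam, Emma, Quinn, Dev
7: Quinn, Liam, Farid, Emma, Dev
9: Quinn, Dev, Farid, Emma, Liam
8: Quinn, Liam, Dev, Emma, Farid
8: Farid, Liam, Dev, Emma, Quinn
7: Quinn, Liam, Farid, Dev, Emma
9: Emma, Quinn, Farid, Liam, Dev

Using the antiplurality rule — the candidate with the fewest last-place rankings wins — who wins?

Emma

Last-place votes: Dev 22, Farid 8, Liam 9, Quinn 8, Emma 7.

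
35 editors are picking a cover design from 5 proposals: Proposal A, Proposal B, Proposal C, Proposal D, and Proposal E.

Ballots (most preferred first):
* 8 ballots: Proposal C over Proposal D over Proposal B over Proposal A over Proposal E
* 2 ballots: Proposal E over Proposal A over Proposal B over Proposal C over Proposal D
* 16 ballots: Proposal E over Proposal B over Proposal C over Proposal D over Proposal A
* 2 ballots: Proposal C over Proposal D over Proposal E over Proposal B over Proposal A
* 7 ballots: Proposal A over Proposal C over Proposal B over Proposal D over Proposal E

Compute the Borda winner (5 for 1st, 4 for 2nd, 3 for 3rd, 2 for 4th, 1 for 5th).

Proposal A: 8×2 + 2×4 + 16×1 + 2×1 + 7×5 = 77
Proposal B: 8×3 + 2×3 + 16×4 + 2×2 + 7×3 = 119
Proposal C: 8×5 + 2×2 + 16×3 + 2×5 + 7×4 = 130
Proposal D: 8×4 + 2×1 + 16×2 + 2×4 + 7×2 = 88
Proposal E: 8×1 + 2×5 + 16×5 + 2×3 + 7×1 = 111

Proposal C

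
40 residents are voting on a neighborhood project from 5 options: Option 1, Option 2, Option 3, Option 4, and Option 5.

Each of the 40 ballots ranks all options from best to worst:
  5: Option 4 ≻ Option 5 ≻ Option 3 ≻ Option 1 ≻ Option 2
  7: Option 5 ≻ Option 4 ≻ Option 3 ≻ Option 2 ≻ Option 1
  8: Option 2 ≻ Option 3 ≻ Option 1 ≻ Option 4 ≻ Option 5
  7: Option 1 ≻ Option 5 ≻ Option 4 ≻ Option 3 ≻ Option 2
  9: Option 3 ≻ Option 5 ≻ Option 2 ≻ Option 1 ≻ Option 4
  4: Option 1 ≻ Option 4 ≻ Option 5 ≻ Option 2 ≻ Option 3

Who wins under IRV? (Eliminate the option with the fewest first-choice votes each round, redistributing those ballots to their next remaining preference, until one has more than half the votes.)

Round 1: Option 1 11, Option 2 8, Option 3 9, Option 4 5, Option 5 7. Option 4 eliminated.
Round 2: Option 1 11, Option 2 8, Option 3 9, Option 5 12. Option 2 eliminated.
Round 3: Option 1 11, Option 3 17, Option 5 12. Option 1 eliminated.
Round 4: Option 3 17, Option 5 23. Option 5 has a majority (≥21).

Option 5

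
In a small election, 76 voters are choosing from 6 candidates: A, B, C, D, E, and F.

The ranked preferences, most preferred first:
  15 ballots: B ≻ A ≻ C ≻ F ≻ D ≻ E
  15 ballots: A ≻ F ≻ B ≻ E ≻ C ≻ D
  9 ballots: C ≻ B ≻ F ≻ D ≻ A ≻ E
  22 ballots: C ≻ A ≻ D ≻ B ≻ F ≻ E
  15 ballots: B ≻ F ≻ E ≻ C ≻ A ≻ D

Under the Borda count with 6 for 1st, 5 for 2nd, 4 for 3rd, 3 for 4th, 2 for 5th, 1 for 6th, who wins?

B

A: 15×5 + 15×6 + 9×2 + 22×5 + 15×2 = 323
B: 15×6 + 15×4 + 9×5 + 22×3 + 15×6 = 351
C: 15×4 + 15×2 + 9×6 + 22×6 + 15×3 = 321
D: 15×2 + 15×1 + 9×3 + 22×4 + 15×1 = 175
E: 15×1 + 15×3 + 9×1 + 22×1 + 15×4 = 151
F: 15×3 + 15×5 + 9×4 + 22×2 + 15×5 = 275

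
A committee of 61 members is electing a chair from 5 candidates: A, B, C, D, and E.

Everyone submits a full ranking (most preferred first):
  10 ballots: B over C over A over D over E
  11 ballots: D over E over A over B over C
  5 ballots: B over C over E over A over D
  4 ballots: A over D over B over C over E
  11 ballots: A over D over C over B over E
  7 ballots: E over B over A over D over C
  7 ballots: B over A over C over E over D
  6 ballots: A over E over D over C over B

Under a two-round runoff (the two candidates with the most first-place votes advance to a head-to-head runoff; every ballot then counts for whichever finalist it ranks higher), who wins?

Round 1 first-place votes: A 21, B 22, C 0, D 11, E 7. B and A advance.
Runoff: B is ranked above A on 29 ballots, A above B on 32.

A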